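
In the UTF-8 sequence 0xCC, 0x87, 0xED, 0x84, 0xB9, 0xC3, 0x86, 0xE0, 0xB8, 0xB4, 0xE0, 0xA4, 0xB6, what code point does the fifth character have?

U+0936

Offset 0: leading byte 0xCC = 11001100 → 2-byte char #1 = CC 87.
Offset 2: leading byte 0xED = 11101101 → 3-byte char #2 = ED 84 B9.
Offset 5: leading byte 0xC3 = 11000011 → 2-byte char #3 = C3 86.
Offset 7: leading byte 0xE0 = 11100000 → 3-byte char #4 = E0 B8 B4.
Offset 10: leading byte 0xE0 = 11100000 → 3-byte char #5 = E0 A4 B6.
Leading byte 0xE0 = 11100000 matches 1110xxxx → 3-byte sequence.
Byte 1: 0xE0 = 11100000, payload 0000 (4 bits).
Byte 2: 0xA4 = 10100100 (10xxxxxx ✓), payload 100100.
Byte 3: 0xB6 = 10110110 (10xxxxxx ✓), payload 110110.
Concatenate: 0000100100110110 = 0x936 (16 bits → U+0936).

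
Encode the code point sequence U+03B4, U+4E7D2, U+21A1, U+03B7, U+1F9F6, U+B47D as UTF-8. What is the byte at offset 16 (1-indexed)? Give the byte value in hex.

0xEB

1-indexed offset 16 is 0-indexed offset 15.
U+03B4 → 2-byte form CE B4 at offsets 0–1.
U+4E7D2 → 4-byte form F1 8E 9F 92 at offsets 2–5.
U+21A1 → 3-byte form E2 86 A1 at offsets 6–8.
U+03B7 → 2-byte form CE B7 at offsets 9–10.
U+1F9F6 → 4-byte form F0 9F A7 B6 at offsets 11–14.
U+B47D → 3-byte form EB 91 BD at offsets 15–17.
Offset 15 falls in char 6's range; it's byte 1 of EB 91 BD = 0xEB.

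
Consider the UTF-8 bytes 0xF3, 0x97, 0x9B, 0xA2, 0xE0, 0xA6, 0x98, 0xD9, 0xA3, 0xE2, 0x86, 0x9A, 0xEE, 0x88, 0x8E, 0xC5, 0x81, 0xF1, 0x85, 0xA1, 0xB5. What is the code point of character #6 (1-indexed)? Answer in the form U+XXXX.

U+0141

Offset 0: leading byte 0xF3 = 11110011 → 4-byte char #1 = F3 97 9B A2.
Offset 4: leading byte 0xE0 = 11100000 → 3-byte char #2 = E0 A6 98.
Offset 7: leading byte 0xD9 = 11011001 → 2-byte char #3 = D9 A3.
Offset 9: leading byte 0xE2 = 11100010 → 3-byte char #4 = E2 86 9A.
Offset 12: leading byte 0xEE = 11101110 → 3-byte char #5 = EE 88 8E.
Offset 15: leading byte 0xC5 = 11000101 → 2-byte char #6 = C5 81.
Leading byte 0xC5 = 11000101 matches 110xxxxx → 2-byte sequence.
Byte 1: 0xC5 = 11000101, payload 00101 (5 bits).
Byte 2: 0x81 = 10000001 (10xxxxxx ✓), payload 000001.
Concatenate: 00101000001 = 0x141 (11 bits → U+0141).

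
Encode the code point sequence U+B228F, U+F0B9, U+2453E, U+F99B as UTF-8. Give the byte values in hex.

F2 B2 8A 8F EF 82 B9 F0 A4 94 BE EF A6 9B

U+B228F: 4-byte form → F2 B2 8A 8F.
U+F0B9: 3-byte form → EF 82 B9.
U+2453E: 4-byte form → F0 A4 94 BE.
U+F99B: 3-byte form → EF A6 9B.
Concatenated (14 bytes): F2 B2 8A 8F EF 82 B9 F0 A4 94 BE EF A6 9B.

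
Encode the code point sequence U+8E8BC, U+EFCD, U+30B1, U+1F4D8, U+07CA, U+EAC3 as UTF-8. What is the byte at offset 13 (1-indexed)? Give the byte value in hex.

1-indexed offset 13 is 0-indexed offset 12.
U+8E8BC → 4-byte form F2 8E A2 BC at offsets 0–3.
U+EFCD → 3-byte form EE BF 8D at offsets 4–6.
U+30B1 → 3-byte form E3 82 B1 at offsets 7–9.
U+1F4D8 → 4-byte form F0 9F 93 98 at offsets 10–13.
Offset 12 falls in char 4's range; it's byte 3 of F0 9F 93 98 = 0x93.

0x93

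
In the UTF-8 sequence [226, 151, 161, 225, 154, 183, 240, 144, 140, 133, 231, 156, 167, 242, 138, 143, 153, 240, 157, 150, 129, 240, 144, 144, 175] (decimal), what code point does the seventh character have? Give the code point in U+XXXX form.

Offset 0: leading byte 0xE2 = 11100010 → 3-byte char #1 = E2 97 A1.
Offset 3: leading byte 0xE1 = 11100001 → 3-byte char #2 = E1 9A B7.
Offset 6: leading byte 0xF0 = 11110000 → 4-byte char #3 = F0 90 8C 85.
Offset 10: leading byte 0xE7 = 11100111 → 3-byte char #4 = E7 9C A7.
Offset 13: leading byte 0xF2 = 11110010 → 4-byte char #5 = F2 8A 8F 99.
Offset 17: leading byte 0xF0 = 11110000 → 4-byte char #6 = F0 9D 96 81.
Offset 21: leading byte 0xF0 = 11110000 → 4-byte char #7 = F0 90 90 AF.
Leading byte 0xF0 = 11110000 matches 11110xxx → 4-byte sequence.
Byte 1: 0xF0 = 11110000, payload 000 (3 bits).
Byte 2: 0x90 = 10010000 (10xxxxxx ✓), payload 010000.
Byte 3: 0x90 = 10010000 (10xxxxxx ✓), payload 010000.
Byte 4: 0xAF = 10101111 (10xxxxxx ✓), payload 101111.
Concatenate: 000010000010000101111 = 0x1042F (21 bits → U+1042F).

U+1042F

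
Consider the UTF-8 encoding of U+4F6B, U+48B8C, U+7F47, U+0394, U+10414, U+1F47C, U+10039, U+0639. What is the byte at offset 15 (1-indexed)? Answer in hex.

1-indexed offset 15 is 0-indexed offset 14.
U+4F6B → 3-byte form E4 BD AB at offsets 0–2.
U+48B8C → 4-byte form F1 88 AE 8C at offsets 3–6.
U+7F47 → 3-byte form E7 BD 87 at offsets 7–9.
U+0394 → 2-byte form CE 94 at offsets 10–11.
U+10414 → 4-byte form F0 90 90 94 at offsets 12–15.
Offset 14 falls in char 5's range; it's byte 3 of F0 90 90 94 = 0x90.

0x90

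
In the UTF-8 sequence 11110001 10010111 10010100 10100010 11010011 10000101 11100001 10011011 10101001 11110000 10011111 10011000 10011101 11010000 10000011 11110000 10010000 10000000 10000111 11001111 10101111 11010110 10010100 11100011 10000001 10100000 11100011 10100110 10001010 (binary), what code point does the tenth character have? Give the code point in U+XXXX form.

Offset 0: leading byte 0xF1 = 11110001 → 4-byte char #1 = F1 97 94 A2.
Offset 4: leading byte 0xD3 = 11010011 → 2-byte char #2 = D3 85.
Offset 6: leading byte 0xE1 = 11100001 → 3-byte char #3 = E1 9B A9.
Offset 9: leading byte 0xF0 = 11110000 → 4-byte char #4 = F0 9F 98 9D.
Offset 13: leading byte 0xD0 = 11010000 → 2-byte char #5 = D0 83.
Offset 15: leading byte 0xF0 = 11110000 → 4-byte char #6 = F0 90 80 87.
Offset 19: leading byte 0xCF = 11001111 → 2-byte char #7 = CF AF.
Offset 21: leading byte 0xD6 = 11010110 → 2-byte char #8 = D6 94.
Offset 23: leading byte 0xE3 = 11100011 → 3-byte char #9 = E3 81 A0.
Offset 26: leading byte 0xE3 = 11100011 → 3-byte char #10 = E3 A6 8A.
Leading byte 0xE3 = 11100011 matches 1110xxxx → 3-byte sequence.
Byte 1: 0xE3 = 11100011, payload 0011 (4 bits).
Byte 2: 0xA6 = 10100110 (10xxxxxx ✓), payload 100110.
Byte 3: 0x8A = 10001010 (10xxxxxx ✓), payload 001010.
Concatenate: 0011100110001010 = 0x398A (16 bits → U+398A).

U+398A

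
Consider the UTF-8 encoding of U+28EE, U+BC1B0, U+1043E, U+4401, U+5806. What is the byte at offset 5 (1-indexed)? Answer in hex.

0xBC

1-indexed offset 5 is 0-indexed offset 4.
U+28EE → 3-byte form E2 A3 AE at offsets 0–2.
U+BC1B0 → 4-byte form F2 BC 86 B0 at offsets 3–6.
Offset 4 falls in char 2's range; it's byte 2 of F2 BC 86 B0 = 0xBC.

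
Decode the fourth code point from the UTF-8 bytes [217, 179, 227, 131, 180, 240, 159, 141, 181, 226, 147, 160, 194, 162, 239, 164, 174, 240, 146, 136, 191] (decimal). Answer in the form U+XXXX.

Offset 0: leading byte 0xD9 = 11011001 → 2-byte char #1 = D9 B3.
Offset 2: leading byte 0xE3 = 11100011 → 3-byte char #2 = E3 83 B4.
Offset 5: leading byte 0xF0 = 11110000 → 4-byte char #3 = F0 9F 8D B5.
Offset 9: leading byte 0xE2 = 11100010 → 3-byte char #4 = E2 93 A0.
Leading byte 0xE2 = 11100010 matches 1110xxxx → 3-byte sequence.
Byte 1: 0xE2 = 11100010, payload 0010 (4 bits).
Byte 2: 0x93 = 10010011 (10xxxxxx ✓), payload 010011.
Byte 3: 0xA0 = 10100000 (10xxxxxx ✓), payload 100000.
Concatenate: 0010010011100000 = 0x24E0 (16 bits → U+24E0).

U+24E0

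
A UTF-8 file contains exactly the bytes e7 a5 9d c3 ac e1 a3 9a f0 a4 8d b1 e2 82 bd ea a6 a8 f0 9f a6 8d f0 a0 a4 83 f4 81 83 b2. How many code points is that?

9

Byte at offset 0: 0xE7 = 11100111 → 3-byte char (#1). Advance 3.
Byte at offset 3: 0xC3 = 11000011 → 2-byte char (#2). Advance 2.
Byte at offset 5: 0xE1 = 11100001 → 3-byte char (#3). Advance 3.
Byte at offset 8: 0xF0 = 11110000 → 4-byte char (#4). Advance 4.
Byte at offset 12: 0xE2 = 11100010 → 3-byte char (#5). Advance 3.
Byte at offset 15: 0xEA = 11101010 → 3-byte char (#6). Advance 3.
Byte at offset 18: 0xF0 = 11110000 → 4-byte char (#7). Advance 4.
Byte at offset 22: 0xF0 = 11110000 → 4-byte char (#8). Advance 4.
Byte at offset 26: 0xF4 = 11110100 → 4-byte char (#9). Advance 4.
Reached end at offset 30 after 9 code points.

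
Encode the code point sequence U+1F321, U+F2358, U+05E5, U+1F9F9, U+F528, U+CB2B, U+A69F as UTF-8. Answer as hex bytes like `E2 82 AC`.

F0 9F 8C A1 F3 B2 8D 98 D7 A5 F0 9F A7 B9 EF 94 A8 EC AC AB EA 9A 9F

U+1F321: 4-byte form → F0 9F 8C A1.
U+F2358: 4-byte form → F3 B2 8D 98.
U+05E5: 2-byte form → D7 A5.
U+1F9F9: 4-byte form → F0 9F A7 B9.
U+F528: 3-byte form → EF 94 A8.
U+CB2B: 3-byte form → EC AC AB.
U+A69F: 3-byte form → EA 9A 9F.
Concatenated (23 bytes): F0 9F 8C A1 F3 B2 8D 98 D7 A5 F0 9F A7 B9 EF 94 A8 EC AC AB EA 9A 9F.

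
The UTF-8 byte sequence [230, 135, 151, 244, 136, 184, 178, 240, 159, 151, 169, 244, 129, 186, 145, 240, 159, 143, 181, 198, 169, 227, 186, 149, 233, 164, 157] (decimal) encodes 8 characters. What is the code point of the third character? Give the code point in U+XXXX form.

U+1F5E9

Offset 0: leading byte 0xE6 = 11100110 → 3-byte char #1 = E6 87 97.
Offset 3: leading byte 0xF4 = 11110100 → 4-byte char #2 = F4 88 B8 B2.
Offset 7: leading byte 0xF0 = 11110000 → 4-byte char #3 = F0 9F 97 A9.
Leading byte 0xF0 = 11110000 matches 11110xxx → 4-byte sequence.
Byte 1: 0xF0 = 11110000, payload 000 (3 bits).
Byte 2: 0x9F = 10011111 (10xxxxxx ✓), payload 011111.
Byte 3: 0x97 = 10010111 (10xxxxxx ✓), payload 010111.
Byte 4: 0xA9 = 10101001 (10xxxxxx ✓), payload 101001.
Concatenate: 000011111010111101001 = 0x1F5E9 (21 bits → U+1F5E9).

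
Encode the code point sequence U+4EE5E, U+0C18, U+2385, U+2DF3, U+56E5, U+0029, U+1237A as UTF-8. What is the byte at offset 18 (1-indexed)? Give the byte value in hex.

0xF0

1-indexed offset 18 is 0-indexed offset 17.
U+4EE5E → 4-byte form F1 8E B9 9E at offsets 0–3.
U+0C18 → 3-byte form E0 B0 98 at offsets 4–6.
U+2385 → 3-byte form E2 8E 85 at offsets 7–9.
U+2DF3 → 3-byte form E2 B7 B3 at offsets 10–12.
U+56E5 → 3-byte form E5 9B A5 at offsets 13–15.
U+0029 → 1-byte form 29 at offsets 16–16.
U+1237A → 4-byte form F0 92 8D BA at offsets 17–20.
Offset 17 falls in char 7's range; it's byte 1 of F0 92 8D BA = 0xF0.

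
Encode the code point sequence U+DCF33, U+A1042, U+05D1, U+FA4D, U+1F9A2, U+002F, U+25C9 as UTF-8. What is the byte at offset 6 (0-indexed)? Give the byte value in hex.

U+DCF33 → 4-byte form F3 9C BC B3 at offsets 0–3.
U+A1042 → 4-byte form F2 A1 81 82 at offsets 4–7.
Offset 6 falls in char 2's range; it's byte 3 of F2 A1 81 82 = 0x81.

0x81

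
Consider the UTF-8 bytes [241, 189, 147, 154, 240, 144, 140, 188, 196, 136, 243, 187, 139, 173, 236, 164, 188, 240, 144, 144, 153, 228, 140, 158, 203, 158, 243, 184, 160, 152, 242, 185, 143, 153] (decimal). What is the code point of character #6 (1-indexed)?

U+10419

Offset 0: leading byte 0xF1 = 11110001 → 4-byte char #1 = F1 BD 93 9A.
Offset 4: leading byte 0xF0 = 11110000 → 4-byte char #2 = F0 90 8C BC.
Offset 8: leading byte 0xC4 = 11000100 → 2-byte char #3 = C4 88.
Offset 10: leading byte 0xF3 = 11110011 → 4-byte char #4 = F3 BB 8B AD.
Offset 14: leading byte 0xEC = 11101100 → 3-byte char #5 = EC A4 BC.
Offset 17: leading byte 0xF0 = 11110000 → 4-byte char #6 = F0 90 90 99.
Leading byte 0xF0 = 11110000 matches 11110xxx → 4-byte sequence.
Byte 1: 0xF0 = 11110000, payload 000 (3 bits).
Byte 2: 0x90 = 10010000 (10xxxxxx ✓), payload 010000.
Byte 3: 0x90 = 10010000 (10xxxxxx ✓), payload 010000.
Byte 4: 0x99 = 10011001 (10xxxxxx ✓), payload 011001.
Concatenate: 000010000010000011001 = 0x10419 (21 bits → U+10419).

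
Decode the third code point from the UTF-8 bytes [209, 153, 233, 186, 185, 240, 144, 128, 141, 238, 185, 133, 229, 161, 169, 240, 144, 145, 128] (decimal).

U+1000D

Offset 0: leading byte 0xD1 = 11010001 → 2-byte char #1 = D1 99.
Offset 2: leading byte 0xE9 = 11101001 → 3-byte char #2 = E9 BA B9.
Offset 5: leading byte 0xF0 = 11110000 → 4-byte char #3 = F0 90 80 8D.
Leading byte 0xF0 = 11110000 matches 11110xxx → 4-byte sequence.
Byte 1: 0xF0 = 11110000, payload 000 (3 bits).
Byte 2: 0x90 = 10010000 (10xxxxxx ✓), payload 010000.
Byte 3: 0x80 = 10000000 (10xxxxxx ✓), payload 000000.
Byte 4: 0x8D = 10001101 (10xxxxxx ✓), payload 001101.
Concatenate: 000010000000000001101 = 0x1000D (21 bits → U+1000D).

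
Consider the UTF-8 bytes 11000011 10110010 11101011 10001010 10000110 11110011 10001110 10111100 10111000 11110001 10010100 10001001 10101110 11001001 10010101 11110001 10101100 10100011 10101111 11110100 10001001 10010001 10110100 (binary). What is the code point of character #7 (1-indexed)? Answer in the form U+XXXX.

Offset 0: leading byte 0xC3 = 11000011 → 2-byte char #1 = C3 B2.
Offset 2: leading byte 0xEB = 11101011 → 3-byte char #2 = EB 8A 86.
Offset 5: leading byte 0xF3 = 11110011 → 4-byte char #3 = F3 8E BC B8.
Offset 9: leading byte 0xF1 = 11110001 → 4-byte char #4 = F1 94 89 AE.
Offset 13: leading byte 0xC9 = 11001001 → 2-byte char #5 = C9 95.
Offset 15: leading byte 0xF1 = 11110001 → 4-byte char #6 = F1 AC A3 AF.
Offset 19: leading byte 0xF4 = 11110100 → 4-byte char #7 = F4 89 91 B4.
Leading byte 0xF4 = 11110100 matches 11110xxx → 4-byte sequence.
Byte 1: 0xF4 = 11110100, payload 100 (3 bits).
Byte 2: 0x89 = 10001001 (10xxxxxx ✓), payload 001001.
Byte 3: 0x91 = 10010001 (10xxxxxx ✓), payload 010001.
Byte 4: 0xB4 = 10110100 (10xxxxxx ✓), payload 110100.
Concatenate: 100001001010001110100 = 0x109474 (21 bits → U+109474).

U+109474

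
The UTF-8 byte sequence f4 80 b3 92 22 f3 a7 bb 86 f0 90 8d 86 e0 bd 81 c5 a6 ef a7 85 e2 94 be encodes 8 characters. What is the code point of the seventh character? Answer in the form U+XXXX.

Offset 0: leading byte 0xF4 = 11110100 → 4-byte char #1 = F4 80 B3 92.
Offset 4: leading byte 0x22 = 00100010 → 1-byte char #2 = 22.
Offset 5: leading byte 0xF3 = 11110011 → 4-byte char #3 = F3 A7 BB 86.
Offset 9: leading byte 0xF0 = 11110000 → 4-byte char #4 = F0 90 8D 86.
Offset 13: leading byte 0xE0 = 11100000 → 3-byte char #5 = E0 BD 81.
Offset 16: leading byte 0xC5 = 11000101 → 2-byte char #6 = C5 A6.
Offset 18: leading byte 0xEF = 11101111 → 3-byte char #7 = EF A7 85.
Leading byte 0xEF = 11101111 matches 1110xxxx → 3-byte sequence.
Byte 1: 0xEF = 11101111, payload 1111 (4 bits).
Byte 2: 0xA7 = 10100111 (10xxxxxx ✓), payload 100111.
Byte 3: 0x85 = 10000101 (10xxxxxx ✓), payload 000101.
Concatenate: 1111100111000101 = 0xF9C5 (16 bits → U+F9C5).

U+F9C5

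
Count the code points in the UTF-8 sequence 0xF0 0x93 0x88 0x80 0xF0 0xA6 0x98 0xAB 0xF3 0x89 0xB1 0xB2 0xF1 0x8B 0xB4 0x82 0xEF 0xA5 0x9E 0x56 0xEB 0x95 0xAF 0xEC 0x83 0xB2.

Byte at offset 0: 0xF0 = 11110000 → 4-byte char (#1). Advance 4.
Byte at offset 4: 0xF0 = 11110000 → 4-byte char (#2). Advance 4.
Byte at offset 8: 0xF3 = 11110011 → 4-byte char (#3). Advance 4.
Byte at offset 12: 0xF1 = 11110001 → 4-byte char (#4). Advance 4.
Byte at offset 16: 0xEF = 11101111 → 3-byte char (#5). Advance 3.
Byte at offset 19: 0x56 = 01010110 → 1-byte char (#6). Advance 1.
Byte at offset 20: 0xEB = 11101011 → 3-byte char (#7). Advance 3.
Byte at offset 23: 0xEC = 11101100 → 3-byte char (#8). Advance 3.
Reached end at offset 26 after 8 code points.

8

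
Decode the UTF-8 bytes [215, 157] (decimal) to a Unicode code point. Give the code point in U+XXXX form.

U+05DD

Leading byte 0xD7 = 11010111 matches 110xxxxx → 2-byte sequence.
Byte 1: 0xD7 = 11010111, payload 10111 (5 bits).
Byte 2: 0x9D = 10011101 (10xxxxxx ✓), payload 011101.
Concatenate: 10111011101 = 0x5DD (11 bits → U+05DD).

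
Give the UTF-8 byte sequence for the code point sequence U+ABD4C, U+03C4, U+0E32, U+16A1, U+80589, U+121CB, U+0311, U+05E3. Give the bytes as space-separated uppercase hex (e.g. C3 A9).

F2 AB B5 8C CF 84 E0 B8 B2 E1 9A A1 F2 80 96 89 F0 92 87 8B CC 91 D7 A3

U+ABD4C: 4-byte form → F2 AB B5 8C.
U+03C4: 2-byte form → CF 84.
U+0E32: 3-byte form → E0 B8 B2.
U+16A1: 3-byte form → E1 9A A1.
U+80589: 4-byte form → F2 80 96 89.
U+121CB: 4-byte form → F0 92 87 8B.
U+0311: 2-byte form → CC 91.
U+05E3: 2-byte form → D7 A3.
Concatenated (24 bytes): F2 AB B5 8C CF 84 E0 B8 B2 E1 9A A1 F2 80 96 89 F0 92 87 8B CC 91 D7 A3.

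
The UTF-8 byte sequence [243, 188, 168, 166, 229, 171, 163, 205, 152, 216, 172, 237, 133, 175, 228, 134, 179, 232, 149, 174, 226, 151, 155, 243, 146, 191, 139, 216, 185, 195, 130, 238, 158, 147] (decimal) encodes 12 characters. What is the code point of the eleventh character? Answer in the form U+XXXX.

Offset 0: leading byte 0xF3 = 11110011 → 4-byte char #1 = F3 BC A8 A6.
Offset 4: leading byte 0xE5 = 11100101 → 3-byte char #2 = E5 AB A3.
Offset 7: leading byte 0xCD = 11001101 → 2-byte char #3 = CD 98.
Offset 9: leading byte 0xD8 = 11011000 → 2-byte char #4 = D8 AC.
Offset 11: leading byte 0xED = 11101101 → 3-byte char #5 = ED 85 AF.
Offset 14: leading byte 0xE4 = 11100100 → 3-byte char #6 = E4 86 B3.
Offset 17: leading byte 0xE8 = 11101000 → 3-byte char #7 = E8 95 AE.
Offset 20: leading byte 0xE2 = 11100010 → 3-byte char #8 = E2 97 9B.
Offset 23: leading byte 0xF3 = 11110011 → 4-byte char #9 = F3 92 BF 8B.
Offset 27: leading byte 0xD8 = 11011000 → 2-byte char #10 = D8 B9.
Offset 29: leading byte 0xC3 = 11000011 → 2-byte char #11 = C3 82.
Leading byte 0xC3 = 11000011 matches 110xxxxx → 2-byte sequence.
Byte 1: 0xC3 = 11000011, payload 00011 (5 bits).
Byte 2: 0x82 = 10000010 (10xxxxxx ✓), payload 000010.
Concatenate: 00011000010 = 0xC2 (11 bits → U+00C2).

U+00C2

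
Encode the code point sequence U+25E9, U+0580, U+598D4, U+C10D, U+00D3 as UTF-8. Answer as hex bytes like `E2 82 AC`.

E2 97 A9 D6 80 F1 99 A3 94 EC 84 8D C3 93

U+25E9: 3-byte form → E2 97 A9.
U+0580: 2-byte form → D6 80.
U+598D4: 4-byte form → F1 99 A3 94.
U+C10D: 3-byte form → EC 84 8D.
U+00D3: 2-byte form → C3 93.
Concatenated (14 bytes): E2 97 A9 D6 80 F1 99 A3 94 EC 84 8D C3 93.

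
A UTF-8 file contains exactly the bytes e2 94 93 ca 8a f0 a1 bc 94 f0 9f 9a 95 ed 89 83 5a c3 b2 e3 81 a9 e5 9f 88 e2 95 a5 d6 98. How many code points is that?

Byte at offset 0: 0xE2 = 11100010 → 3-byte char (#1). Advance 3.
Byte at offset 3: 0xCA = 11001010 → 2-byte char (#2). Advance 2.
Byte at offset 5: 0xF0 = 11110000 → 4-byte char (#3). Advance 4.
Byte at offset 9: 0xF0 = 11110000 → 4-byte char (#4). Advance 4.
Byte at offset 13: 0xED = 11101101 → 3-byte char (#5). Advance 3.
Byte at offset 16: 0x5A = 01011010 → 1-byte char (#6). Advance 1.
Byte at offset 17: 0xC3 = 11000011 → 2-byte char (#7). Advance 2.
Byte at offset 19: 0xE3 = 11100011 → 3-byte char (#8). Advance 3.
Byte at offset 22: 0xE5 = 11100101 → 3-byte char (#9). Advance 3.
Byte at offset 25: 0xE2 = 11100010 → 3-byte char (#10). Advance 3.
Byte at offset 28: 0xD6 = 11010110 → 2-byte char (#11). Advance 2.
Reached end at offset 30 after 11 code points.

11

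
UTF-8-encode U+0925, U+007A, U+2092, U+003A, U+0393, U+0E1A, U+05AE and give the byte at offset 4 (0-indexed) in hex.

0xE2

U+0925 → 3-byte form E0 A4 A5 at offsets 0–2.
U+007A → 1-byte form 7A at offsets 3–3.
U+2092 → 3-byte form E2 82 92 at offsets 4–6.
Offset 4 falls in char 3's range; it's byte 1 of E2 82 92 = 0xE2.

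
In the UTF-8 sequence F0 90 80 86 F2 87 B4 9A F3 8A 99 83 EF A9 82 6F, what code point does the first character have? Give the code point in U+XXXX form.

U+10006

Offset 0: leading byte 0xF0 = 11110000 → 4-byte char #1 = F0 90 80 86.
Leading byte 0xF0 = 11110000 matches 11110xxx → 4-byte sequence.
Byte 1: 0xF0 = 11110000, payload 000 (3 bits).
Byte 2: 0x90 = 10010000 (10xxxxxx ✓), payload 010000.
Byte 3: 0x80 = 10000000 (10xxxxxx ✓), payload 000000.
Byte 4: 0x86 = 10000110 (10xxxxxx ✓), payload 000110.
Concatenate: 000010000000000000110 = 0x10006 (21 bits → U+10006).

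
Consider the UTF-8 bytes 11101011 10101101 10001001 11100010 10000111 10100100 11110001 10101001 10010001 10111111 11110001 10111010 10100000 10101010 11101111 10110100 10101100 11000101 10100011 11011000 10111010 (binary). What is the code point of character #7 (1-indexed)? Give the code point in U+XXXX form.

U+063A

Offset 0: leading byte 0xEB = 11101011 → 3-byte char #1 = EB AD 89.
Offset 3: leading byte 0xE2 = 11100010 → 3-byte char #2 = E2 87 A4.
Offset 6: leading byte 0xF1 = 11110001 → 4-byte char #3 = F1 A9 91 BF.
Offset 10: leading byte 0xF1 = 11110001 → 4-byte char #4 = F1 BA A0 AA.
Offset 14: leading byte 0xEF = 11101111 → 3-byte char #5 = EF B4 AC.
Offset 17: leading byte 0xC5 = 11000101 → 2-byte char #6 = C5 A3.
Offset 19: leading byte 0xD8 = 11011000 → 2-byte char #7 = D8 BA.
Leading byte 0xD8 = 11011000 matches 110xxxxx → 2-byte sequence.
Byte 1: 0xD8 = 11011000, payload 11000 (5 bits).
Byte 2: 0xBA = 10111010 (10xxxxxx ✓), payload 111010.
Concatenate: 11000111010 = 0x63A (11 bits → U+063A).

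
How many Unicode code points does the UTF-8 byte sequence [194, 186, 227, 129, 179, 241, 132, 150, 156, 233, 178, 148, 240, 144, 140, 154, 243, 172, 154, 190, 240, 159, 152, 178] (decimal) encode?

7

Byte at offset 0: 0xC2 = 11000010 → 2-byte char (#1). Advance 2.
Byte at offset 2: 0xE3 = 11100011 → 3-byte char (#2). Advance 3.
Byte at offset 5: 0xF1 = 11110001 → 4-byte char (#3). Advance 4.
Byte at offset 9: 0xE9 = 11101001 → 3-byte char (#4). Advance 3.
Byte at offset 12: 0xF0 = 11110000 → 4-byte char (#5). Advance 4.
Byte at offset 16: 0xF3 = 11110011 → 4-byte char (#6). Advance 4.
Byte at offset 20: 0xF0 = 11110000 → 4-byte char (#7). Advance 4.
Reached end at offset 24 after 7 code points.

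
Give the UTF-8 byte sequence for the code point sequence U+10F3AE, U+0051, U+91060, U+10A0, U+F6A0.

U+10F3AE: 4-byte form → F4 8F 8E AE.
U+0051: 1-byte form → 51.
U+91060: 4-byte form → F2 91 81 A0.
U+10A0: 3-byte form → E1 82 A0.
U+F6A0: 3-byte form → EF 9A A0.
Concatenated (15 bytes): F4 8F 8E AE 51 F2 91 81 A0 E1 82 A0 EF 9A A0.

F4 8F 8E AE 51 F2 91 81 A0 E1 82 A0 EF 9A A0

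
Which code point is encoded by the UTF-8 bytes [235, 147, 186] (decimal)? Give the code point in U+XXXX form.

Leading byte 0xEB = 11101011 matches 1110xxxx → 3-byte sequence.
Byte 1: 0xEB = 11101011, payload 1011 (4 bits).
Byte 2: 0x93 = 10010011 (10xxxxxx ✓), payload 010011.
Byte 3: 0xBA = 10111010 (10xxxxxx ✓), payload 111010.
Concatenate: 1011010011111010 = 0xB4FA (16 bits → U+B4FA).

U+B4FA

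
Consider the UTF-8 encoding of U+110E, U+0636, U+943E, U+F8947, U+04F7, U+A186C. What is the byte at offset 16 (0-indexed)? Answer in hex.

0xA1

U+110E → 3-byte form E1 84 8E at offsets 0–2.
U+0636 → 2-byte form D8 B6 at offsets 3–4.
U+943E → 3-byte form E9 90 BE at offsets 5–7.
U+F8947 → 4-byte form F3 B8 A5 87 at offsets 8–11.
U+04F7 → 2-byte form D3 B7 at offsets 12–13.
U+A186C → 4-byte form F2 A1 A1 AC at offsets 14–17.
Offset 16 falls in char 6's range; it's byte 3 of F2 A1 A1 AC = 0xA1.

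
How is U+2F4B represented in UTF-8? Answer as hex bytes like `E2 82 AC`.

E2 BD 8B

U+2F4B = 0x2F4B = 12107 decimal. In range U+0800–U+FFFF → 3-byte form: 1110xxxx 10xxxxxx 10xxxxxx.
Binary (16 bits): 0010111101001011.
Split 4+6+6: 0010 | 111101 | 001011.
Byte 1: 11100010 = 0xE2.
Byte 2: 10111101 = 0xBD.
Byte 3: 10001011 = 0x8B.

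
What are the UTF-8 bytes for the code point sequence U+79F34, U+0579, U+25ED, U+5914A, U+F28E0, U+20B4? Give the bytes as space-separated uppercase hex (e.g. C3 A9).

U+79F34: 4-byte form → F1 B9 BC B4.
U+0579: 2-byte form → D5 B9.
U+25ED: 3-byte form → E2 97 AD.
U+5914A: 4-byte form → F1 99 85 8A.
U+F28E0: 4-byte form → F3 B2 A3 A0.
U+20B4: 3-byte form → E2 82 B4.
Concatenated (20 bytes): F1 B9 BC B4 D5 B9 E2 97 AD F1 99 85 8A F3 B2 A3 A0 E2 82 B4.

F1 B9 BC B4 D5 B9 E2 97 AD F1 99 85 8A F3 B2 A3 A0 E2 82 B4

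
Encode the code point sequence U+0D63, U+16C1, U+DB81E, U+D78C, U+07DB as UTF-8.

U+0D63: 3-byte form → E0 B5 A3.
U+16C1: 3-byte form → E1 9B 81.
U+DB81E: 4-byte form → F3 9B A0 9E.
U+D78C: 3-byte form → ED 9E 8C.
U+07DB: 2-byte form → DF 9B.
Concatenated (15 bytes): E0 B5 A3 E1 9B 81 F3 9B A0 9E ED 9E 8C DF 9B.

E0 B5 A3 E1 9B 81 F3 9B A0 9E ED 9E 8C DF 9B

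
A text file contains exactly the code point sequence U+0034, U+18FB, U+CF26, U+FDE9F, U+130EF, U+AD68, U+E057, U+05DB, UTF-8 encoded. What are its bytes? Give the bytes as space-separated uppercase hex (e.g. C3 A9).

34 E1 A3 BB EC BC A6 F3 BD BA 9F F0 93 83 AF EA B5 A8 EE 81 97 D7 9B

U+0034: 1-byte form → 34.
U+18FB: 3-byte form → E1 A3 BB.
U+CF26: 3-byte form → EC BC A6.
U+FDE9F: 4-byte form → F3 BD BA 9F.
U+130EF: 4-byte form → F0 93 83 AF.
U+AD68: 3-byte form → EA B5 A8.
U+E057: 3-byte form → EE 81 97.
U+05DB: 2-byte form → D7 9B.
Concatenated (23 bytes): 34 E1 A3 BB EC BC A6 F3 BD BA 9F F0 93 83 AF EA B5 A8 EE 81 97 D7 9B.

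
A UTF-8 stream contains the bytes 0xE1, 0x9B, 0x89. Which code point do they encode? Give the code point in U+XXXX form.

Leading byte 0xE1 = 11100001 matches 1110xxxx → 3-byte sequence.
Byte 1: 0xE1 = 11100001, payload 0001 (4 bits).
Byte 2: 0x9B = 10011011 (10xxxxxx ✓), payload 011011.
Byte 3: 0x89 = 10001001 (10xxxxxx ✓), payload 001001.
Concatenate: 0001011011001001 = 0x16C9 (16 bits → U+16C9).

U+16C9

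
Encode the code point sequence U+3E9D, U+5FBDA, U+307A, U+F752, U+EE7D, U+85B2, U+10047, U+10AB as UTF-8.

U+3E9D: 3-byte form → E3 BA 9D.
U+5FBDA: 4-byte form → F1 9F AF 9A.
U+307A: 3-byte form → E3 81 BA.
U+F752: 3-byte form → EF 9D 92.
U+EE7D: 3-byte form → EE B9 BD.
U+85B2: 3-byte form → E8 96 B2.
U+10047: 4-byte form → F0 90 81 87.
U+10AB: 3-byte form → E1 82 AB.
Concatenated (26 bytes): E3 BA 9D F1 9F AF 9A E3 81 BA EF 9D 92 EE B9 BD E8 96 B2 F0 90 81 87 E1 82 AB.

E3 BA 9D F1 9F AF 9A E3 81 BA EF 9D 92 EE B9 BD E8 96 B2 F0 90 81 87 E1 82 AB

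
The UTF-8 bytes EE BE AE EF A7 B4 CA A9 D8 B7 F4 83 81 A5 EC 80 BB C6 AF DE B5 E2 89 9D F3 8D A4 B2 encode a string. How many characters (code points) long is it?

Byte at offset 0: 0xEE = 11101110 → 3-byte char (#1). Advance 3.
Byte at offset 3: 0xEF = 11101111 → 3-byte char (#2). Advance 3.
Byte at offset 6: 0xCA = 11001010 → 2-byte char (#3). Advance 2.
Byte at offset 8: 0xD8 = 11011000 → 2-byte char (#4). Advance 2.
Byte at offset 10: 0xF4 = 11110100 → 4-byte char (#5). Advance 4.
Byte at offset 14: 0xEC = 11101100 → 3-byte char (#6). Advance 3.
Byte at offset 17: 0xC6 = 11000110 → 2-byte char (#7). Advance 2.
Byte at offset 19: 0xDE = 11011110 → 2-byte char (#8). Advance 2.
Byte at offset 21: 0xE2 = 11100010 → 3-byte char (#9). Advance 3.
Byte at offset 24: 0xF3 = 11110011 → 4-byte char (#10). Advance 4.
Reached end at offset 28 after 10 code points.

10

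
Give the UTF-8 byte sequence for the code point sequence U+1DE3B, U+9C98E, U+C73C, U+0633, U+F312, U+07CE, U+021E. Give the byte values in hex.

F0 9D B8 BB F2 9C A6 8E EC 9C BC D8 B3 EF 8C 92 DF 8E C8 9E

U+1DE3B: 4-byte form → F0 9D B8 BB.
U+9C98E: 4-byte form → F2 9C A6 8E.
U+C73C: 3-byte form → EC 9C BC.
U+0633: 2-byte form → D8 B3.
U+F312: 3-byte form → EF 8C 92.
U+07CE: 2-byte form → DF 8E.
U+021E: 2-byte form → C8 9E.
Concatenated (20 bytes): F0 9D B8 BB F2 9C A6 8E EC 9C BC D8 B3 EF 8C 92 DF 8E C8 9E.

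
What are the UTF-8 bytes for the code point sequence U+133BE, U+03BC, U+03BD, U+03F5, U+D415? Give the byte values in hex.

U+133BE: 4-byte form → F0 93 8E BE.
U+03BC: 2-byte form → CE BC.
U+03BD: 2-byte form → CE BD.
U+03F5: 2-byte form → CF B5.
U+D415: 3-byte form → ED 90 95.
Concatenated (13 bytes): F0 93 8E BE CE BC CE BD CF B5 ED 90 95.

F0 93 8E BE CE BC CE BD CF B5 ED 90 95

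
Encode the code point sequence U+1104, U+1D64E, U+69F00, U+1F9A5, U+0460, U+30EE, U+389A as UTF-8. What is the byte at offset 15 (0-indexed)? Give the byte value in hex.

U+1104 → 3-byte form E1 84 84 at offsets 0–2.
U+1D64E → 4-byte form F0 9D 99 8E at offsets 3–6.
U+69F00 → 4-byte form F1 A9 BC 80 at offsets 7–10.
U+1F9A5 → 4-byte form F0 9F A6 A5 at offsets 11–14.
U+0460 → 2-byte form D1 A0 at offsets 15–16.
Offset 15 falls in char 5's range; it's byte 1 of D1 A0 = 0xD1.

0xD1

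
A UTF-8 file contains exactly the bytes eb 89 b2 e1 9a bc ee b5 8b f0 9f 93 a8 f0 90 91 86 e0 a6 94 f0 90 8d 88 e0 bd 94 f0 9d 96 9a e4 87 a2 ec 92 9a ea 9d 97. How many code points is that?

12

Byte at offset 0: 0xEB = 11101011 → 3-byte char (#1). Advance 3.
Byte at offset 3: 0xE1 = 11100001 → 3-byte char (#2). Advance 3.
Byte at offset 6: 0xEE = 11101110 → 3-byte char (#3). Advance 3.
Byte at offset 9: 0xF0 = 11110000 → 4-byte char (#4). Advance 4.
Byte at offset 13: 0xF0 = 11110000 → 4-byte char (#5). Advance 4.
Byte at offset 17: 0xE0 = 11100000 → 3-byte char (#6). Advance 3.
Byte at offset 20: 0xF0 = 11110000 → 4-byte char (#7). Advance 4.
Byte at offset 24: 0xE0 = 11100000 → 3-byte char (#8). Advance 3.
Byte at offset 27: 0xF0 = 11110000 → 4-byte char (#9). Advance 4.
Byte at offset 31: 0xE4 = 11100100 → 3-byte char (#10). Advance 3.
Byte at offset 34: 0xEC = 11101100 → 3-byte char (#11). Advance 3.
Byte at offset 37: 0xEA = 11101010 → 3-byte char (#12). Advance 3.
Reached end at offset 40 after 12 code points.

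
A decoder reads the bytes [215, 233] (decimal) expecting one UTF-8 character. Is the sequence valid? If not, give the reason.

invalid (non-continuation byte where continuation expected)

Leading byte 0xD7 = 11010111 → 2-byte form.
Byte 2 is 0xE9 = 11101001, which is not 10xxxxxx — expected a continuation byte.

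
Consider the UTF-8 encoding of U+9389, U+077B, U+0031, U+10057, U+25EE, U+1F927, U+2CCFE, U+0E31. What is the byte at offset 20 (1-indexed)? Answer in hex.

0xB3

1-indexed offset 20 is 0-indexed offset 19.
U+9389 → 3-byte form E9 8E 89 at offsets 0–2.
U+077B → 2-byte form DD BB at offsets 3–4.
U+0031 → 1-byte form 31 at offsets 5–5.
U+10057 → 4-byte form F0 90 81 97 at offsets 6–9.
U+25EE → 3-byte form E2 97 AE at offsets 10–12.
U+1F927 → 4-byte form F0 9F A4 A7 at offsets 13–16.
U+2CCFE → 4-byte form F0 AC B3 BE at offsets 17–20.
Offset 19 falls in char 7's range; it's byte 3 of F0 AC B3 BE = 0xB3.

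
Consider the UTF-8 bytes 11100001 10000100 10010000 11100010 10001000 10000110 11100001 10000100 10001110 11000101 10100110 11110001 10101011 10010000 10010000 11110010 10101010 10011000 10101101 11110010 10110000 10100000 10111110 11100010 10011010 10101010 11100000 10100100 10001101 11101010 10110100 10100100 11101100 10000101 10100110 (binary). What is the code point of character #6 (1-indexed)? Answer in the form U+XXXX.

Offset 0: leading byte 0xE1 = 11100001 → 3-byte char #1 = E1 84 90.
Offset 3: leading byte 0xE2 = 11100010 → 3-byte char #2 = E2 88 86.
Offset 6: leading byte 0xE1 = 11100001 → 3-byte char #3 = E1 84 8E.
Offset 9: leading byte 0xC5 = 11000101 → 2-byte char #4 = C5 A6.
Offset 11: leading byte 0xF1 = 11110001 → 4-byte char #5 = F1 AB 90 90.
Offset 15: leading byte 0xF2 = 11110010 → 4-byte char #6 = F2 AA 98 AD.
Leading byte 0xF2 = 11110010 matches 11110xxx → 4-byte sequence.
Byte 1: 0xF2 = 11110010, payload 010 (3 bits).
Byte 2: 0xAA = 10101010 (10xxxxxx ✓), payload 101010.
Byte 3: 0x98 = 10011000 (10xxxxxx ✓), payload 011000.
Byte 4: 0xAD = 10101101 (10xxxxxx ✓), payload 101101.
Concatenate: 010101010011000101101 = 0xAA62D (21 bits → U+AA62D).

U+AA62D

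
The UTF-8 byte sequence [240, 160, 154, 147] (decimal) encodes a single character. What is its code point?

U+20693

Leading byte 0xF0 = 11110000 matches 11110xxx → 4-byte sequence.
Byte 1: 0xF0 = 11110000, payload 000 (3 bits).
Byte 2: 0xA0 = 10100000 (10xxxxxx ✓), payload 100000.
Byte 3: 0x9A = 10011010 (10xxxxxx ✓), payload 011010.
Byte 4: 0x93 = 10010011 (10xxxxxx ✓), payload 010011.
Concatenate: 000100000011010010011 = 0x20693 (21 bits → U+20693).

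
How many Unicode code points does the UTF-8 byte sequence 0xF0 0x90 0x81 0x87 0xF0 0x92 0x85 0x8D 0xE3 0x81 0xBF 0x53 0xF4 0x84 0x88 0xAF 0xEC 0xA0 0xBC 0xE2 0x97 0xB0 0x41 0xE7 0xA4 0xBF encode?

Byte at offset 0: 0xF0 = 11110000 → 4-byte char (#1). Advance 4.
Byte at offset 4: 0xF0 = 11110000 → 4-byte char (#2). Advance 4.
Byte at offset 8: 0xE3 = 11100011 → 3-byte char (#3). Advance 3.
Byte at offset 11: 0x53 = 01010011 → 1-byte char (#4). Advance 1.
Byte at offset 12: 0xF4 = 11110100 → 4-byte char (#5). Advance 4.
Byte at offset 16: 0xEC = 11101100 → 3-byte char (#6). Advance 3.
Byte at offset 19: 0xE2 = 11100010 → 3-byte char (#7). Advance 3.
Byte at offset 22: 0x41 = 01000001 → 1-byte char (#8). Advance 1.
Byte at offset 23: 0xE7 = 11100111 → 3-byte char (#9). Advance 3.
Reached end at offset 26 after 9 code points.

9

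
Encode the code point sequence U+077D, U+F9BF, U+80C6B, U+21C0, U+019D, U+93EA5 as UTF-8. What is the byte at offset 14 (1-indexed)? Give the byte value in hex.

1-indexed offset 14 is 0-indexed offset 13.
U+077D → 2-byte form DD BD at offsets 0–1.
U+F9BF → 3-byte form EF A6 BF at offsets 2–4.
U+80C6B → 4-byte form F2 80 B1 AB at offsets 5–8.
U+21C0 → 3-byte form E2 87 80 at offsets 9–11.
U+019D → 2-byte form C6 9D at offsets 12–13.
Offset 13 falls in char 5's range; it's byte 2 of C6 9D = 0x9D.

0x9D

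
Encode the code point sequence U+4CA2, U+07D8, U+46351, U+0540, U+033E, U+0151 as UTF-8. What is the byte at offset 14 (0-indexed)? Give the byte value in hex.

0x91

U+4CA2 → 3-byte form E4 B2 A2 at offsets 0–2.
U+07D8 → 2-byte form DF 98 at offsets 3–4.
U+46351 → 4-byte form F1 86 8D 91 at offsets 5–8.
U+0540 → 2-byte form D5 80 at offsets 9–10.
U+033E → 2-byte form CC BE at offsets 11–12.
U+0151 → 2-byte form C5 91 at offsets 13–14.
Offset 14 falls in char 6's range; it's byte 2 of C5 91 = 0x91.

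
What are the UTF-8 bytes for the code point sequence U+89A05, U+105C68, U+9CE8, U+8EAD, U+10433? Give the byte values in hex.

F2 89 A8 85 F4 85 B1 A8 E9 B3 A8 E8 BA AD F0 90 90 B3

U+89A05: 4-byte form → F2 89 A8 85.
U+105C68: 4-byte form → F4 85 B1 A8.
U+9CE8: 3-byte form → E9 B3 A8.
U+8EAD: 3-byte form → E8 BA AD.
U+10433: 4-byte form → F0 90 90 B3.
Concatenated (18 bytes): F2 89 A8 85 F4 85 B1 A8 E9 B3 A8 E8 BA AD F0 90 90 B3.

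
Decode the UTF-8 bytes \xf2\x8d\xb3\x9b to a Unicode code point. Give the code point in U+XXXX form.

Leading byte 0xF2 = 11110010 matches 11110xxx → 4-byte sequence.
Byte 1: 0xF2 = 11110010, payload 010 (3 bits).
Byte 2: 0x8D = 10001101 (10xxxxxx ✓), payload 001101.
Byte 3: 0xB3 = 10110011 (10xxxxxx ✓), payload 110011.
Byte 4: 0x9B = 10011011 (10xxxxxx ✓), payload 011011.
Concatenate: 010001101110011011011 = 0x8DCDB (21 bits → U+8DCDB).

U+8DCDB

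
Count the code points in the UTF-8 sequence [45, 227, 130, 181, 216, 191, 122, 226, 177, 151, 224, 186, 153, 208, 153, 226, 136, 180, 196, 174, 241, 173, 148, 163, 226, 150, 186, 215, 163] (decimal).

12

Byte at offset 0: 0x2D = 00101101 → 1-byte char (#1). Advance 1.
Byte at offset 1: 0xE3 = 11100011 → 3-byte char (#2). Advance 3.
Byte at offset 4: 0xD8 = 11011000 → 2-byte char (#3). Advance 2.
Byte at offset 6: 0x7A = 01111010 → 1-byte char (#4). Advance 1.
Byte at offset 7: 0xE2 = 11100010 → 3-byte char (#5). Advance 3.
Byte at offset 10: 0xE0 = 11100000 → 3-byte char (#6). Advance 3.
Byte at offset 13: 0xD0 = 11010000 → 2-byte char (#7). Advance 2.
Byte at offset 15: 0xE2 = 11100010 → 3-byte char (#8). Advance 3.
Byte at offset 18: 0xC4 = 11000100 → 2-byte char (#9). Advance 2.
Byte at offset 20: 0xF1 = 11110001 → 4-byte char (#10). Advance 4.
Byte at offset 24: 0xE2 = 11100010 → 3-byte char (#11). Advance 3.
Byte at offset 27: 0xD7 = 11010111 → 2-byte char (#12). Advance 2.
Reached end at offset 29 after 12 code points.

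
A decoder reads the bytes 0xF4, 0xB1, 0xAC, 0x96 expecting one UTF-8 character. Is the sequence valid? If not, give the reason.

invalid (encodes a value above U+10FFFF)

Leading byte 0xF4 = 11110100 → 4-byte form.
Payload = 0x131B16, which exceeds U+10FFFF, the maximum Unicode code point. (Leading bytes F5–FF, or F4 followed by ≥ 0x90, are invalid.)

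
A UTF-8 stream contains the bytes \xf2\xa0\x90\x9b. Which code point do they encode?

Leading byte 0xF2 = 11110010 matches 11110xxx → 4-byte sequence.
Byte 1: 0xF2 = 11110010, payload 010 (3 bits).
Byte 2: 0xA0 = 10100000 (10xxxxxx ✓), payload 100000.
Byte 3: 0x90 = 10010000 (10xxxxxx ✓), payload 010000.
Byte 4: 0x9B = 10011011 (10xxxxxx ✓), payload 011011.
Concatenate: 010100000010000011011 = 0xA041B (21 bits → U+A041B).

U+A041B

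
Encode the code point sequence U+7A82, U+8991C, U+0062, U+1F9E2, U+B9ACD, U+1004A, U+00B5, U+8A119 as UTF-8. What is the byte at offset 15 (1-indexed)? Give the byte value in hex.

0xAB

1-indexed offset 15 is 0-indexed offset 14.
U+7A82 → 3-byte form E7 AA 82 at offsets 0–2.
U+8991C → 4-byte form F2 89 A4 9C at offsets 3–6.
U+0062 → 1-byte form 62 at offsets 7–7.
U+1F9E2 → 4-byte form F0 9F A7 A2 at offsets 8–11.
U+B9ACD → 4-byte form F2 B9 AB 8D at offsets 12–15.
Offset 14 falls in char 5's range; it's byte 3 of F2 B9 AB 8D = 0xAB.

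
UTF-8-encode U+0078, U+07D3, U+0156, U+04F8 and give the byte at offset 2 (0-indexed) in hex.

U+0078 → 1-byte form 78 at offsets 0–0.
U+07D3 → 2-byte form DF 93 at offsets 1–2.
Offset 2 falls in char 2's range; it's byte 2 of DF 93 = 0x93.

0x93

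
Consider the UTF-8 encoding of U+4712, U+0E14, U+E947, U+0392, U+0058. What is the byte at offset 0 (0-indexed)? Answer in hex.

0xE4

U+4712 → 3-byte form E4 9C 92 at offsets 0–2.
Offset 0 falls in char 1's range; it's byte 1 of E4 9C 92 = 0xE4.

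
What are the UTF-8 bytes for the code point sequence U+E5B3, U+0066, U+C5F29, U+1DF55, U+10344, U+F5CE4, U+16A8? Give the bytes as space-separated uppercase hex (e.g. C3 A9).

U+E5B3: 3-byte form → EE 96 B3.
U+0066: 1-byte form → 66.
U+C5F29: 4-byte form → F3 85 BC A9.
U+1DF55: 4-byte form → F0 9D BD 95.
U+10344: 4-byte form → F0 90 8D 84.
U+F5CE4: 4-byte form → F3 B5 B3 A4.
U+16A8: 3-byte form → E1 9A A8.
Concatenated (23 bytes): EE 96 B3 66 F3 85 BC A9 F0 9D BD 95 F0 90 8D 84 F3 B5 B3 A4 E1 9A A8.

EE 96 B3 66 F3 85 BC A9 F0 9D BD 95 F0 90 8D 84 F3 B5 B3 A4 E1 9A A8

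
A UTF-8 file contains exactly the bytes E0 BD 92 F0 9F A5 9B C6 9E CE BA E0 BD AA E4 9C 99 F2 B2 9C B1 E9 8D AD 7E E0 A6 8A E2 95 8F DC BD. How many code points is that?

12

Byte at offset 0: 0xE0 = 11100000 → 3-byte char (#1). Advance 3.
Byte at offset 3: 0xF0 = 11110000 → 4-byte char (#2). Advance 4.
Byte at offset 7: 0xC6 = 11000110 → 2-byte char (#3). Advance 2.
Byte at offset 9: 0xCE = 11001110 → 2-byte char (#4). Advance 2.
Byte at offset 11: 0xE0 = 11100000 → 3-byte char (#5). Advance 3.
Byte at offset 14: 0xE4 = 11100100 → 3-byte char (#6). Advance 3.
Byte at offset 17: 0xF2 = 11110010 → 4-byte char (#7). Advance 4.
Byte at offset 21: 0xE9 = 11101001 → 3-byte char (#8). Advance 3.
Byte at offset 24: 0x7E = 01111110 → 1-byte char (#9). Advance 1.
Byte at offset 25: 0xE0 = 11100000 → 3-byte char (#10). Advance 3.
Byte at offset 28: 0xE2 = 11100010 → 3-byte char (#11). Advance 3.
Byte at offset 31: 0xDC = 11011100 → 2-byte char (#12). Advance 2.
Reached end at offset 33 after 12 code points.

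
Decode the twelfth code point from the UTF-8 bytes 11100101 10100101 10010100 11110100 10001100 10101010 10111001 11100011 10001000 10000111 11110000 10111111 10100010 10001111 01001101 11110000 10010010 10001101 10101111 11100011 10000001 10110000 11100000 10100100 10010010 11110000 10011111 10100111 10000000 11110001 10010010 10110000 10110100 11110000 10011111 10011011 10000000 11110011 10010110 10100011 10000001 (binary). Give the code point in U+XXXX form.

U+D68C1

Offset 0: leading byte 0xE5 = 11100101 → 3-byte char #1 = E5 A5 94.
Offset 3: leading byte 0xF4 = 11110100 → 4-byte char #2 = F4 8C AA B9.
Offset 7: leading byte 0xE3 = 11100011 → 3-byte char #3 = E3 88 87.
Offset 10: leading byte 0xF0 = 11110000 → 4-byte char #4 = F0 BF A2 8F.
Offset 14: leading byte 0x4D = 01001101 → 1-byte char #5 = 4D.
Offset 15: leading byte 0xF0 = 11110000 → 4-byte char #6 = F0 92 8D AF.
Offset 19: leading byte 0xE3 = 11100011 → 3-byte char #7 = E3 81 B0.
Offset 22: leading byte 0xE0 = 11100000 → 3-byte char #8 = E0 A4 92.
Offset 25: leading byte 0xF0 = 11110000 → 4-byte char #9 = F0 9F A7 80.
Offset 29: leading byte 0xF1 = 11110001 → 4-byte char #10 = F1 92 B0 B4.
Offset 33: leading byte 0xF0 = 11110000 → 4-byte char #11 = F0 9F 9B 80.
Offset 37: leading byte 0xF3 = 11110011 → 4-byte char #12 = F3 96 A3 81.
Leading byte 0xF3 = 11110011 matches 11110xxx → 4-byte sequence.
Byte 1: 0xF3 = 11110011, payload 011 (3 bits).
Byte 2: 0x96 = 10010110 (10xxxxxx ✓), payload 010110.
Byte 3: 0xA3 = 10100011 (10xxxxxx ✓), payload 100011.
Byte 4: 0x81 = 10000001 (10xxxxxx ✓), payload 000001.
Concatenate: 011010110100011000001 = 0xD68C1 (21 bits → U+D68C1).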